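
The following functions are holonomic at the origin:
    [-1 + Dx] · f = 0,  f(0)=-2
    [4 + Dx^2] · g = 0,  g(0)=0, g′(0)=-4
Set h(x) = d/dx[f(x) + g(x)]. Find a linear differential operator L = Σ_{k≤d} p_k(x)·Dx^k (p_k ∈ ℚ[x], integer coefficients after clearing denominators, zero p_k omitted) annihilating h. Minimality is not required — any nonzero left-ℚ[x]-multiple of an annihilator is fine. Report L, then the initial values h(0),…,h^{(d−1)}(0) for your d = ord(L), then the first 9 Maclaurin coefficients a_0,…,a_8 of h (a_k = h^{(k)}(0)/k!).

f: a_k = -2, -2, -1, -1/3, -1/12, -1/60, -1/360, -1/2520, -1/20160, …
g: a_k = 0, -4, 0, 8/3, 0, -8/15, 0, 16/315, 0, …
L₀ := lclm(L_f,L_g); ord L₀ ≤ 1+2.
h₀' ⇒ L via d/dx closure of L₀.
L = 4 - 4·Dx + Dx^2 - Dx^3  (order 3).
h: a_k = -6, -2, 7, -1/3, -11/4, -1/60, 127/360, -1/2520, -57/2240, …
ICs: h(0) = -6, h′(0) = -2, h′′(0) = 14.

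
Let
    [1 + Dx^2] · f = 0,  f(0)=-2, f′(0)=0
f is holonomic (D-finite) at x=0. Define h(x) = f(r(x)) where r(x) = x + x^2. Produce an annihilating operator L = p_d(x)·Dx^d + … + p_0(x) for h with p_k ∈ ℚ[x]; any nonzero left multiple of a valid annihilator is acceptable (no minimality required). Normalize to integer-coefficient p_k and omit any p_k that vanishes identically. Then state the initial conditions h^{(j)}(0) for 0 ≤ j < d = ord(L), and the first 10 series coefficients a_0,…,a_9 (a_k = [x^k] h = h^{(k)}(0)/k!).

L = (1 + 6·x + 12·x^2 + 8·x^3) - 2·Dx + (1 + 2·x)·Dx^2  (order 2).
h: a_k = -2, 0, 1, 2, 11/12, -1/3, -179/360, -19/60, -841/20160, 139/2520, …
ICs: h(0) = -2, h′(0) = 0.

f: a_k = -2, 0, 1, 0, -1/12, 0, 1/360, 0, -1/20160, 0, …
f∘r: x↦r, Dx↦Dx/r' in L_f ⇒ L₀.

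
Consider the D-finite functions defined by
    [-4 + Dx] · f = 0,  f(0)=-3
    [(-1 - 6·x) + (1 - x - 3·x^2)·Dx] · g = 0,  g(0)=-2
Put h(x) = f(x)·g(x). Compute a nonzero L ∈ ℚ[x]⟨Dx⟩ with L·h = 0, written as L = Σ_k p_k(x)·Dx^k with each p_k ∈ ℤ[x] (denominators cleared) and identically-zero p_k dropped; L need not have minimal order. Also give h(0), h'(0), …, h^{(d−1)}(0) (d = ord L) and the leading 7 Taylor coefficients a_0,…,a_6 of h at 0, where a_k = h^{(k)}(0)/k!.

L = (5 + 2·x - 12·x^2) + (-1 + x + 3·x^2)·Dx  (order 1).
h: a_k = 6, 30, 96, 250, 602, 7016/5, 9730/3, …
ICs: h(0) = 6.

f: a_k = -3, -12, -24, -32, -32, -128/5, -256/15, …
g: a_k = -2, -2, -8, -14, -38, -80, -194, …
Sym-product of L_f,L_g gives L₀ (≤ ord 1).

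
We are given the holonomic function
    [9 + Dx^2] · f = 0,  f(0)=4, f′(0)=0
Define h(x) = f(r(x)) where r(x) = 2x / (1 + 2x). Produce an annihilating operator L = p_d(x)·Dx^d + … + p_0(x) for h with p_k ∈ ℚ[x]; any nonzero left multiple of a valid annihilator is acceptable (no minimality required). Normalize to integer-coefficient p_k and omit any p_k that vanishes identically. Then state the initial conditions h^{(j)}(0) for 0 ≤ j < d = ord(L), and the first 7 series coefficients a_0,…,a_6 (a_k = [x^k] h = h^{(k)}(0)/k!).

f: a_k = 4, 0, -18, 0, 27/2, 0, -81/20, …
L₀ from L_f via x↦r, Dx↦r'^{-1}Dx.
L = 36 + (4 + 24·x + 48·x^2 + 32·x^3)·Dx + (1 + 8·x + 24·x^2 + 32·x^3 + 16·x^4)·Dx^2  (order 2).
h: a_k = 4, 0, -72, 288, -648, 576, 13104/5, …
ICs: h(0) = 4, h′(0) = 0.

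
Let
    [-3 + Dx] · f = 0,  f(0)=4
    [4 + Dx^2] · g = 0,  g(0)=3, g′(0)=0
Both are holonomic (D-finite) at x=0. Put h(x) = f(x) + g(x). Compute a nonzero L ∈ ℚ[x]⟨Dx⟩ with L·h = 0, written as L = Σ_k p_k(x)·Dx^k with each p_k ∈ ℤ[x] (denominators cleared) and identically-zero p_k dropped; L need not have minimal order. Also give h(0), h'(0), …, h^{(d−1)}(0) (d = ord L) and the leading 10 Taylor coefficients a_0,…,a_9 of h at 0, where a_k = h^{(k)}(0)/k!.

L = -12 + 4·Dx - 3·Dx^2 + Dx^3  (order 3).
h: a_k = 7, 12, 12, 18, 31/2, 81/10, 227/60, 243/140, 2251/3360, 243/1120, …
ICs: h(0) = 7, h′(0) = 12, h′′(0) = 24.

f: a_k = 4, 12, 18, 18, 27/2, 81/10, 81/20, 243/140, 729/1120, 243/1120, …
g: a_k = 3, 0, -6, 0, 2, 0, -4/15, 0, 2/105, 0, …
L₀ := lclm(L_f,L_g); ord L₀ ≤ 1+2.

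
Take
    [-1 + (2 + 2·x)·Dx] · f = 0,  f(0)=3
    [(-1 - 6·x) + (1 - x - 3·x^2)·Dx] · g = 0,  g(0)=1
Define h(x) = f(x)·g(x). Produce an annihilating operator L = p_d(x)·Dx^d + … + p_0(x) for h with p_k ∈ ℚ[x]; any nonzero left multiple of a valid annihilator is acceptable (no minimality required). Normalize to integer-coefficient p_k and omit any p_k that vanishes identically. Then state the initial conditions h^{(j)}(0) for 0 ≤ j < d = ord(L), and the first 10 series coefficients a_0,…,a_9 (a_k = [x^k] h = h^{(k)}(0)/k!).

f: a_k = 3, 3/2, -3/8, 3/16, -15/128, 21/256, -63/1024, 99/2048, -1287/32768, 2145/65536, …
g: a_k = 1, 1, 4, 7, 19, 40, 97, 217, 508, 1159, …
h₀=f·g: eliminate ⇒ L₀, order ≤ 1·1.
L = (3 + 13·x + 9·x^2) + (-2 + 8·x^2 + 6·x^3)·Dx  (order 1).
h: a_k = 3, 9/2, 105/8, 429/16, 8457/128, 37527/256, 353013/1024, 1606773/2048, 59596329/32768, 273445011/65536, …
ICs: h(0) = 3.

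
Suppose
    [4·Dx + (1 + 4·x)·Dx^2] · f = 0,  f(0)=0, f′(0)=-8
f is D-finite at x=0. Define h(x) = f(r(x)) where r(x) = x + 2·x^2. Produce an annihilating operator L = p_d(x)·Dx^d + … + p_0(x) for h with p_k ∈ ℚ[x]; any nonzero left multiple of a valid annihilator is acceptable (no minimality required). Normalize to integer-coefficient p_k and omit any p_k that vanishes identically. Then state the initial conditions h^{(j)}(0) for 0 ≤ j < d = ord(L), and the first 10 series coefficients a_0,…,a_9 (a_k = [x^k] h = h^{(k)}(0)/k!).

f: a_k = 0, -8, 16, -128/3, 128, -2048/5, 4096/3, -32768/7, 16384, -524288/9, …
h₀=f(r): pull back L_f along r ⇒ L₀.
L = (16·x + 32·x^2)·Dx + (1 + 8·x + 24·x^2 + 32·x^3)·Dx^2  (order 2).
h: a_k = 0, -8, 0, 64/3, -64, 512/5, 0, -4096/7, 2048, -32768/9, …
ICs: h(0) = 0, h′(0) = -8.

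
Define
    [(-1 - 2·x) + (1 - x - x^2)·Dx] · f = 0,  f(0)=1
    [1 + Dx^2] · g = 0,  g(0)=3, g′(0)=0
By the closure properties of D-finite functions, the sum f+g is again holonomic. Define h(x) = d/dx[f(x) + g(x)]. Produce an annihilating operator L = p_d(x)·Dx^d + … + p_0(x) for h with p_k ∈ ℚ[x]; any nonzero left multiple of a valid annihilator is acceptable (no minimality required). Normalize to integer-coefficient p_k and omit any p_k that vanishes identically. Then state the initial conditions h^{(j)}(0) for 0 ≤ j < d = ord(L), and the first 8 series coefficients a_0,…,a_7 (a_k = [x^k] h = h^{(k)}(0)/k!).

f: a_k = 1, 1, 2, 3, 5, 8, 13, 21, …
g: a_k = 3, 0, -3/2, 0, 1/8, 0, -1/240, 0, …
L₀ := lclm(L_f,L_g); ord L₀ ≤ 1+2.
Differentiate: ansatz ord ≤ ord L₀ ⇒ L.
L = (124 + 358·x + 470·x^2 + 230·x^3 + 130·x^4 + 18·x^5 + 6·x^6) + (-19 - 29·x + 36·x^2 + 55·x^3 + 50·x^4 + 27·x^5 + 7·x^6 + 2·x^7)·Dx + (124 + 358·x + 470·x^2 + 230·x^3 + 130·x^4 + 18·x^5 + 6·x^6)·Dx^2 + (-19 - 29·x + 36·x^2 + 55·x^3 + 50·x^4 + 27·x^5 + 7·x^6 + 2·x^7)·Dx^3  (order 3).
h: a_k = 1, 1, 9, 41/2, 40, 3119/40, 147, 456961/1680, …
ICs: h(0) = 1, h′(0) = 1, h′′(0) = 18.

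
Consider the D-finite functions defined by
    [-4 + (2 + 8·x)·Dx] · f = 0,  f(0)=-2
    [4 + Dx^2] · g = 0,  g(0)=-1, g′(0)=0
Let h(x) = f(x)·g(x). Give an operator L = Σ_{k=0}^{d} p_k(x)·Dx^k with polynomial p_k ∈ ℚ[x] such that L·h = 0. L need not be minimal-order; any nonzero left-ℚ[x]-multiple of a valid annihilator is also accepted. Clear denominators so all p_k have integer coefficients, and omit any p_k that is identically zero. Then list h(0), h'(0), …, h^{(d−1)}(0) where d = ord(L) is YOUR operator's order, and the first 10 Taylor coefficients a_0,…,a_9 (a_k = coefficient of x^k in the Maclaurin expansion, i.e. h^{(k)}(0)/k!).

L = (16 + 32·x + 64·x^2) + (-4 - 16·x)·Dx + (1 + 8·x + 16·x^2)·Dx^2  (order 2).
h: a_k = 2, 4, -8, 0, -32/3, 128/3, -5888/45, 18944/45, -438784/315, 493568/105, …
ICs: h(0) = 2, h′(0) = 4.

f: a_k = -2, -4, 4, -8, 20, -56, 168, -528, 1716, -5720, …
g: a_k = -1, 0, 2, 0, -2/3, 0, 4/45, 0, -2/315, 0, …
f·g: L₀ = L_f ⊗_s L_g, ord ≤ 1·2.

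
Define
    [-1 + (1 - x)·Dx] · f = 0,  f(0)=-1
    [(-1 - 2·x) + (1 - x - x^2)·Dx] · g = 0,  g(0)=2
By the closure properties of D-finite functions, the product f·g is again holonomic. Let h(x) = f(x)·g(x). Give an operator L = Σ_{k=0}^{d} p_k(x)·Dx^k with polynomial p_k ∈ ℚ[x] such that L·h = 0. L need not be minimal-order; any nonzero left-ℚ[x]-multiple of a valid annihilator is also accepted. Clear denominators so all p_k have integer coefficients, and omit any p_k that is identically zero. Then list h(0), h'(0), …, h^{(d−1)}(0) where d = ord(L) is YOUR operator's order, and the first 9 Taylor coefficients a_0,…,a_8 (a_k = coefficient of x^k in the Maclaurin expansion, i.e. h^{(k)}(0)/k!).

L = (-2 + 3·x^2) + (1 - 2·x + x^3)·Dx  (order 1).
h: a_k = -2, -4, -8, -14, -24, -40, -66, -108, -176, …
ICs: h(0) = -2.

f: a_k = -1, -1, -1, -1, -1, -1, -1, -1, -1, …
g: a_k = 2, 2, 4, 6, 10, 16, 26, 42, 68, …
L₀ := L_f ⊗_s L_g (sym. prod.), ord ≤ 1.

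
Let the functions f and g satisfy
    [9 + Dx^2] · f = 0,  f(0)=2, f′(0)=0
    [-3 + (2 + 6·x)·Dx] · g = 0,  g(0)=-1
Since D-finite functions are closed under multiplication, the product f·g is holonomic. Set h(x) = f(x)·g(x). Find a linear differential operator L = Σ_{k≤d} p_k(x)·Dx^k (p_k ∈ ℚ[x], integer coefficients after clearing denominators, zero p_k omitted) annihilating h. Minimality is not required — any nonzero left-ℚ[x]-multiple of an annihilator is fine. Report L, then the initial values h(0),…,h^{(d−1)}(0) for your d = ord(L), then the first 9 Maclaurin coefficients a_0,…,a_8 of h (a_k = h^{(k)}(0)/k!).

f: a_k = 2, 0, -9, 0, 27/4, 0, -81/40, 0, 729/2240, …
g: a_k = -1, -3/2, 9/8, -27/16, 405/128, -1701/256, 15309/1024, -72171/2048, 2814669/32768, …
L₀ := L_f ⊗_s L_g (sym. prod.), ord ≤ 2.
L = (63 + 216·x + 324·x^2) + (-12 - 36·x)·Dx + (4 + 24·x + 36·x^2)·Dx^2  (order 2).
h: a_k = -2, -3, 45/4, 81/8, -675/64, -1053/128, 28269/2560, -97443/5120, 32110263/573440, …
ICs: h(0) = -2, h′(0) = -3.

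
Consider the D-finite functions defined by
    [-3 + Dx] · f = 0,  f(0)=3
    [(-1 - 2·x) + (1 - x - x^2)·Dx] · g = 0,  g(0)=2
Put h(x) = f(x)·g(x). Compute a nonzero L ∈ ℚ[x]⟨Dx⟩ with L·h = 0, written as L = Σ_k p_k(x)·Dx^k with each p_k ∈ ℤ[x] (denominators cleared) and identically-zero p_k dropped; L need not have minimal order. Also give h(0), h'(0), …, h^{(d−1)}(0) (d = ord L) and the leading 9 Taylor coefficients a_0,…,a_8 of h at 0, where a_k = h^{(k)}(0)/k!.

L = (4 - x - 3·x^2) + (-1 + x + x^2)·Dx  (order 1).
h: a_k = 6, 24, 57, 108, 741/4, 1527/5, 19869/40, 56331/70, 2917443/2240, …
ICs: h(0) = 6.

f: a_k = 3, 9, 27/2, 27/2, 81/8, 243/40, 243/80, 729/560, 2187/4480, …
g: a_k = 2, 2, 4, 6, 10, 16, 26, 42, 68, …
Product ⇒ symmetric product L₀, ord ≤ 1.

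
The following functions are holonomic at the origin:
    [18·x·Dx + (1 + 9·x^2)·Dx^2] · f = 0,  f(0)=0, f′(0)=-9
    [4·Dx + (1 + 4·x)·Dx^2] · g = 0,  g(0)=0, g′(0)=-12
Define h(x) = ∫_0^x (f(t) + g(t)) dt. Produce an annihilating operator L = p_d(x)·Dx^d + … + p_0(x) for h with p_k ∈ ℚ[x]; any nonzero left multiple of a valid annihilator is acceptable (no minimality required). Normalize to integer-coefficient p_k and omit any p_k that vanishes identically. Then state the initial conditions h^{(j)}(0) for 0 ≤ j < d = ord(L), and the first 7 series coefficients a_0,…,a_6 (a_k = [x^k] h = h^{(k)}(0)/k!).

L = (-36 - 432·x + 972·x^2 + 1296·x^3)·Dx^2 + (-25 - 72·x - 189·x^2 + 1944·x^3 + 2592·x^4)·Dx^3 + (-2 + x + 36·x^2 + 81·x^3 + 486·x^4 + 648·x^5)·Dx^4  (order 4).
h: a_k = 0, 0, -21/2, 8, -37/4, 192/5, -1267/10, …
ICs: h(0) = 0, h′(0) = 0, h′′(0) = -21, h′′′(0) = 48.

f: a_k = 0, -9, 0, 27, 0, -729/5, 0, …
g: a_k = 0, -12, 24, -64, 192, -3072/5, 2048, …
Weyl lclm of L_f,L_g ⇒ L₀ (ord ≤ 4).
Integrate: L := L₀·Dx.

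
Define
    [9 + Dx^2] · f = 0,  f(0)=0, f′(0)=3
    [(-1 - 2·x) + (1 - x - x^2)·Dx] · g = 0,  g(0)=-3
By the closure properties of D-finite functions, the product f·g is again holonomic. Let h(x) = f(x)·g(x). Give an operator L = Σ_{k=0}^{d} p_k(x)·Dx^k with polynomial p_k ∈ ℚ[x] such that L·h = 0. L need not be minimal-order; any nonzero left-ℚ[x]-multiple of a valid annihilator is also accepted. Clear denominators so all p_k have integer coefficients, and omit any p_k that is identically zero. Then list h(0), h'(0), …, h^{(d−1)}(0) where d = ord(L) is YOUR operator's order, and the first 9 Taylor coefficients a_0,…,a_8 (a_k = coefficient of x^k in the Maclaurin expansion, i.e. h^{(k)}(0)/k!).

f: a_k = 0, 3, 0, -9/2, 0, 81/40, 0, -243/560, 0, …
g: a_k = -3, -3, -6, -9, -15, -24, -39, -63, -102, …
f·g: L₀ = L_f ⊗_s L_g, ord ≤ 2·1.
L = (-7 + 9·x + 9·x^2) + (2 + 4·x)·Dx + (-1 + x + x^2)·Dx^2  (order 2).
h: a_k = 0, -9, -9, -9/2, -27/2, -963/40, -1503/40, -6759/112, -54837/560, …
ICs: h(0) = 0, h′(0) = -9.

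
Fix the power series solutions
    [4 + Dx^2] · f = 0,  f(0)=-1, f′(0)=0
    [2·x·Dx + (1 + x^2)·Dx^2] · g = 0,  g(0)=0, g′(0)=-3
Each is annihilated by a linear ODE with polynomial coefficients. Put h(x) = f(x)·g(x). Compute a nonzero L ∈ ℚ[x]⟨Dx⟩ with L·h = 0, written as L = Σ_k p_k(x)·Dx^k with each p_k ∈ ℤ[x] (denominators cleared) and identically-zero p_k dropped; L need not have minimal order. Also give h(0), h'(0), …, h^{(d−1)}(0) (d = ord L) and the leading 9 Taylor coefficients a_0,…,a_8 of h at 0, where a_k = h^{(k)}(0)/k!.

f: a_k = -1, 0, 2, 0, -2/3, 0, 4/45, 0, -2/315, …
g: a_k = 0, -3, 0, 1, 0, -3/5, 0, 3/7, 0, …
h₀=f·g: eliminate ⇒ L₀, order ≤ 2·2.
L = (160 + 464·x^2 + 464·x^4 + 256·x^6 + 64·x^8) + (96·x + 224·x^3 + 192·x^5 + 64·x^7)·Dx + (60 + 188·x^2 + 216·x^4 + 128·x^6 + 32·x^8)·Dx^2 + (24·x + 56·x^3 + 48·x^5 + 16·x^7)·Dx^3 + (5 + 18·x^2 + 25·x^4 + 16·x^6 + 4·x^8)·Dx^4  (order 4).
h: a_k = 0, 3, 0, -7, 0, 23/5, 0, -269/105, 0, …
ICs: h(0) = 0, h′(0) = 3, h′′(0) = 0, h′′′(0) = -42.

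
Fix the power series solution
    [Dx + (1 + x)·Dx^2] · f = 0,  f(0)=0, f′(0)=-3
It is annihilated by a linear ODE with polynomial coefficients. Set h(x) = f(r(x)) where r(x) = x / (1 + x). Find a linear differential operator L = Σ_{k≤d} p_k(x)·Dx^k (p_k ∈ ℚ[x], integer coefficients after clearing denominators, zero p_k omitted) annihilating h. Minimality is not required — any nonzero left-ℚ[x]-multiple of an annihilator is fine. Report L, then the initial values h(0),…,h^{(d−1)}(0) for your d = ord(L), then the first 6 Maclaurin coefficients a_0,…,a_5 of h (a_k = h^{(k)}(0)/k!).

f: a_k = 0, -3, 3/2, -1, 3/4, -3/5, …
h₀=f(r): pull back L_f along r ⇒ L₀.
L = (3 + 4·x)·Dx + (1 + 3·x + 2·x^2)·Dx^2  (order 2).
h: a_k = 0, -3, 9/2, -7, 45/4, -93/5, …
ICs: h(0) = 0, h′(0) = -3.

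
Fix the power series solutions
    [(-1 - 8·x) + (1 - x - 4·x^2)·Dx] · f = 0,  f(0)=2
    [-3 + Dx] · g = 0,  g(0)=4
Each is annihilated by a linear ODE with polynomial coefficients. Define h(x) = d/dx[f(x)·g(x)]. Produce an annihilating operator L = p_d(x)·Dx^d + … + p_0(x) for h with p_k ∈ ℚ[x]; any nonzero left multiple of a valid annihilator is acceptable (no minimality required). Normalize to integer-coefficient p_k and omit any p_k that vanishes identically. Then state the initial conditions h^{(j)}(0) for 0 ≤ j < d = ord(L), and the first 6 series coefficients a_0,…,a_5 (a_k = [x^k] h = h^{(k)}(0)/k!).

L = (25 + 48·x - 39·x^2 - 120·x^3 + 144·x^4) + (-4 - x + 33·x^2 + 8·x^3 - 48·x^4)·Dx  (order 1).
h: a_k = 32, 200, 792, 2764, 8816, 136059/5, …
ICs: h(0) = 32.

f: a_k = 2, 2, 10, 18, 58, 130, …
g: a_k = 4, 12, 18, 18, 27/2, 81/10, …
Sym-product of L_f,L_g gives L₀ (≤ ord 1).
h=h₀': d/dx-closure on L₀ ⇒ L.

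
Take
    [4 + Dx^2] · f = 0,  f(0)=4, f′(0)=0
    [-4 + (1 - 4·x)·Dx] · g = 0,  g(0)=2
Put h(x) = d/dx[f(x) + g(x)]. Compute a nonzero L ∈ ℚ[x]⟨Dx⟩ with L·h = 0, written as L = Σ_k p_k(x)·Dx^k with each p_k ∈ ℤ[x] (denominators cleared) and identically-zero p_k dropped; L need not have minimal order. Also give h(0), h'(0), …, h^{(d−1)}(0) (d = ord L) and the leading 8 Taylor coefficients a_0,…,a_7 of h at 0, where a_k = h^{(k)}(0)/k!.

L = (1568 - 256·x + 512·x^2) + (-100 + 432·x - 192·x^2 + 256·x^3)·Dx + (392 - 64·x + 128·x^2)·Dx^2 + (-25 + 108·x - 48·x^2 + 64·x^3)·Dx^3  (order 3).
h: a_k = 8, 48, 384, 6176/3, 10240, 737248/15, 229376, 330301504/315, …
ICs: h(0) = 8, h′(0) = 48, h′′(0) = 768.

f: a_k = 4, 0, -8, 0, 8/3, 0, -16/45, 0, …
g: a_k = 2, 8, 32, 128, 512, 2048, 8192, 32768, …
Sum ⇒ L₀ = lclm(L_f,L_g) in ℚ(x)⟨Dx⟩.
Differentiate: ansatz ord ≤ ord L₀ ⇒ L.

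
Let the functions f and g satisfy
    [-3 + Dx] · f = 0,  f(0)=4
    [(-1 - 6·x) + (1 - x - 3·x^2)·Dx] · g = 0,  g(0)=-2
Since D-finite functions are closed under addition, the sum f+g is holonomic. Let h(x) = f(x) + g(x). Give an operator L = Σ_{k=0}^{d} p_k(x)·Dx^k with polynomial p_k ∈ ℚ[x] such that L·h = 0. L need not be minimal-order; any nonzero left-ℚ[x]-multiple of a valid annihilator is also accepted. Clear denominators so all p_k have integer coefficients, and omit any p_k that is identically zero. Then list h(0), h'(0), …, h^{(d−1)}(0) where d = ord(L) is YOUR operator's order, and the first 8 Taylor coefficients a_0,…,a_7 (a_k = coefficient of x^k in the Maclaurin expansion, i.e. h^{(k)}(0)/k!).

f: a_k = 4, 12, 18, 18, 27/2, 81/10, 81/20, 243/140, …
g: a_k = -2, -2, -8, -14, -38, -80, -194, -434, …
f+g: L₀ = lclm(L_f,L_g), ord ≤ 1+1.
L = (15 + 9·x + 243·x^2 + 162·x^3) + (1 - 36·x - 99·x^2 + 54·x^3 + 81·x^4)·Dx + (-2 + 11·x + 6·x^2 - 36·x^3 - 27·x^4)·Dx^2  (order 2).
h: a_k = 2, 10, 10, 4, -49/2, -719/10, -3799/20, -60517/140, …
ICs: h(0) = 2, h′(0) = 10.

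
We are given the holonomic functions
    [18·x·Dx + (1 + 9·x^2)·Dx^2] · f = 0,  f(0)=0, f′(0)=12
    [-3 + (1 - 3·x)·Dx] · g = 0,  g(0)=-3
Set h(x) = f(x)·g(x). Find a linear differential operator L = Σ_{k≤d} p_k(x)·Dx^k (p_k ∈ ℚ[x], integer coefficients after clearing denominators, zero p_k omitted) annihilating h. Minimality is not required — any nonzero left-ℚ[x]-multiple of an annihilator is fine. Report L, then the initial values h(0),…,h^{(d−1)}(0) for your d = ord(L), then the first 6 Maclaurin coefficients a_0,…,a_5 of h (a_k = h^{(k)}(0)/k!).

f: a_k = 0, 12, 0, -36, 0, 972/5, …
g: a_k = -3, -9, -27, -81, -243, -729, …
f·g: L₀ = L_f ⊗_s L_g, ord ≤ 2·1.
L = 54·x + (6 - 18·x + 108·x^2)·Dx + (-1 + 3·x - 9·x^2 + 27·x^3)·Dx^2  (order 2).
h: a_k = 0, -36, -108, -216, -648, -12636/5, …
ICs: h(0) = 0, h′(0) = -36.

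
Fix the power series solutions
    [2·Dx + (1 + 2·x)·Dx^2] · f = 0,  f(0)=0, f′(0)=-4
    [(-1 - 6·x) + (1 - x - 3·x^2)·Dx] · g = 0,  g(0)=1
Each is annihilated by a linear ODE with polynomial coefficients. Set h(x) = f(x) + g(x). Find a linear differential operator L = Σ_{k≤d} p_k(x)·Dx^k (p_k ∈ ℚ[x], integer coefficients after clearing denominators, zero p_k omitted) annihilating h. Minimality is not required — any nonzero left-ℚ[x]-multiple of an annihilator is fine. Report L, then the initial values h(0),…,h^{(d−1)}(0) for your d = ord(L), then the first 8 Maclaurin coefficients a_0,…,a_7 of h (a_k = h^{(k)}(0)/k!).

f: a_k = 0, -4, 4, -16/3, 8, -64/5, 64/3, -256/7, …
g: a_k = 1, 1, 4, 7, 19, 40, 97, 217, …
f+g: L₀ = lclm(L_f,L_g), ord ≤ 2+1.
L = (-74 - 412·x - 948·x^2 - 864·x^3 - 648·x^4)·Dx + (-17 - 212·x - 890·x^2 - 1644·x^3 - 1764·x^4 - 1080·x^5)·Dx^2 + (5 + 27·x + 33·x^2 - 68·x^3 - 276·x^4 - 396·x^5 - 216·x^6)·Dx^3  (order 3).
h: a_k = 1, -3, 8, 5/3, 27, 136/5, 355/3, 1263/7, …
ICs: h(0) = 1, h′(0) = -3, h′′(0) = 16.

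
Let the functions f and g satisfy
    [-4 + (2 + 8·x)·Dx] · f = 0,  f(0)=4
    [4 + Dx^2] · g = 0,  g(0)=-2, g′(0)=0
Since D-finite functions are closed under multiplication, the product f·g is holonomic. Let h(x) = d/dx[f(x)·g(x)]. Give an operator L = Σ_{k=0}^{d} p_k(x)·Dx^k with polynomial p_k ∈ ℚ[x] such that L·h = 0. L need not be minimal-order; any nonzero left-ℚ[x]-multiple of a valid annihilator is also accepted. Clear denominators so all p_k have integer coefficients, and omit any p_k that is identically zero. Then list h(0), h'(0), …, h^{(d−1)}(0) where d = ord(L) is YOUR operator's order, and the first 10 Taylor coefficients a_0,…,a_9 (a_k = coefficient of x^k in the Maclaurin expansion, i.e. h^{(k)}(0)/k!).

L = (8 + 96·x + 256·x^2 + 256·x^3 + 256·x^4) + (2 - 48·x^2 - 64·x^3)·Dx + (1 + 10·x + 36·x^2 + 64·x^3 + 64·x^4)·Dx^2  (order 2).
h: a_k = -16, 64, 0, 512/3, -2560/3, 47104/15, -530432/45, 14041088/315, -5922816/35, 1828716544/2835, …
ICs: h(0) = -16, h′(0) = 64.

f: a_k = 4, 8, -8, 16, -40, 112, -336, 1056, -3432, 11440, …
g: a_k = -2, 0, 4, 0, -4/3, 0, 8/45, 0, -4/315, 0, …
f·g: L₀ = L_f ⊗_s L_g, ord ≤ 1·2.
h₀' ⇒ L via d/dx closure of L₀.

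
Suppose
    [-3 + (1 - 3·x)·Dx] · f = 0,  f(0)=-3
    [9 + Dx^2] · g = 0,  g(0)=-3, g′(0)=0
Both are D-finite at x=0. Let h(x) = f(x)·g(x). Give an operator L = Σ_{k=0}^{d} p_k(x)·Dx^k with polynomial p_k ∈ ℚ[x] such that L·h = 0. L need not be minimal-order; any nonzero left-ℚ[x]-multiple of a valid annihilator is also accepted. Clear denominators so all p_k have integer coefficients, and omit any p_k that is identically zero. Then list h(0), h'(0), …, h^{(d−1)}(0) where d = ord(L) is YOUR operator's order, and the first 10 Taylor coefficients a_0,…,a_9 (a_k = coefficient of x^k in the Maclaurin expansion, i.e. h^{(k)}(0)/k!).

f: a_k = -3, -9, -27, -81, -243, -729, -2187, -6561, -19683, -59049, …
g: a_k = -3, 0, 27/2, 0, -81/8, 0, 243/80, 0, -2187/4480, 0, …
L₀ := L_f ⊗_s L_g (sym. prod.), ord ≤ 2.
L = (-9 + 27·x) + 6·Dx + (-1 + 3·x)·Dx^2  (order 2).
h: a_k = 9, 27, 81/2, 243/2, 3159/8, 9477/8, 283581/80, 850743/80, 28586277/896, 85758831/896, …
ICs: h(0) = 9, h′(0) = 27.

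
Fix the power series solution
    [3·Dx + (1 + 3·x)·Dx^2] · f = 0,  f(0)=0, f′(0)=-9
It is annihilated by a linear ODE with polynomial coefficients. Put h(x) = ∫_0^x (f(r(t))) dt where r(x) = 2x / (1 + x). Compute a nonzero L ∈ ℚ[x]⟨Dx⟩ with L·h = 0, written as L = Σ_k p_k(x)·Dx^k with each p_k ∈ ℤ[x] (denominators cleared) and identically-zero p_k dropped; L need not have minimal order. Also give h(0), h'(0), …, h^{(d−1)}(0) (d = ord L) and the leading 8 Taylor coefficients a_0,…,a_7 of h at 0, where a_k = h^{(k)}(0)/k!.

f: a_k = 0, -9, 27/2, -27, 243/4, -729/5, 729/2, -6561/7, …
f∘r: x↦r, Dx↦Dx/r' in L_f ⇒ L₀.
∫: right-multiply L₀ by Dx.
L = (8 + 14·x)·Dx^2 + (1 + 8·x + 7·x^2)·Dx^3  (order 3).
h: a_k = 0, 0, -9, 24, -171/2, 360, -8403/5, 58824/7, …
ICs: h(0) = 0, h′(0) = 0, h′′(0) = -18.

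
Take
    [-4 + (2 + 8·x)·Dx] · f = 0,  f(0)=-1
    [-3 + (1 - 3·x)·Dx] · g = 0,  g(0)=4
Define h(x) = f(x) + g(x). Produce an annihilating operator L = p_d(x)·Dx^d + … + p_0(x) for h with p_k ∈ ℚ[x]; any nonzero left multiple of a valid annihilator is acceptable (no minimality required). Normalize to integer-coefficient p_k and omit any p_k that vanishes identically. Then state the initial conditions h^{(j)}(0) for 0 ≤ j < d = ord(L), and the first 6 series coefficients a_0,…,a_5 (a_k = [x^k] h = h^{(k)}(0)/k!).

L = (48 + 108·x) + (-22 - 120·x - 324·x^2)·Dx + (1 + 19·x + 6·x^2 - 216·x^3)·Dx^2  (order 2).
h: a_k = 3, 10, 38, 104, 334, 944, …
ICs: h(0) = 3, h′(0) = 10.

f: a_k = -1, -2, 2, -4, 10, -28, …
g: a_k = 4, 12, 36, 108, 324, 972, …
L₀ := lclm(L_f,L_g); ord L₀ ≤ 1+1.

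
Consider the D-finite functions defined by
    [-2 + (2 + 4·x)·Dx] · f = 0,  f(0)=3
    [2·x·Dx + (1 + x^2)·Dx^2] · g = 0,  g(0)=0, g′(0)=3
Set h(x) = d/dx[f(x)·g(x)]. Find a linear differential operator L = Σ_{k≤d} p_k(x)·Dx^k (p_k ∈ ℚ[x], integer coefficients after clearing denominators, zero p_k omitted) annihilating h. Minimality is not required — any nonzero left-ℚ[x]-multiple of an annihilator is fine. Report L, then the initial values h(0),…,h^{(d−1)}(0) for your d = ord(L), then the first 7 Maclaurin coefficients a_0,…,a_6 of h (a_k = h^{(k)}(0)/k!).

L = (-1 + 20·x + 20·x^2 - 12·x^3 - 3·x^4) + (8 + 30·x + 54·x^2 + 34·x^3 - 42·x^4 - 12·x^5)·Dx + (3 + 10·x + 6·x^2 - 2·x^3 - x^4 - 12·x^5 - 4·x^6)·Dx^2  (order 2).
h: a_k = 9, 18, -45/2, 6, -93/8, 981/20, -6789/80, …
ICs: h(0) = 9, h′(0) = 18.

f: a_k = 3, 3, -3/2, 3/2, -15/8, 21/8, -63/16, …
g: a_k = 0, 3, 0, -1, 0, 3/5, 0, …
Sym-product of L_f,L_g gives L₀ (≤ ord 2).
h₀' ⇒ L via d/dx closure of L₀.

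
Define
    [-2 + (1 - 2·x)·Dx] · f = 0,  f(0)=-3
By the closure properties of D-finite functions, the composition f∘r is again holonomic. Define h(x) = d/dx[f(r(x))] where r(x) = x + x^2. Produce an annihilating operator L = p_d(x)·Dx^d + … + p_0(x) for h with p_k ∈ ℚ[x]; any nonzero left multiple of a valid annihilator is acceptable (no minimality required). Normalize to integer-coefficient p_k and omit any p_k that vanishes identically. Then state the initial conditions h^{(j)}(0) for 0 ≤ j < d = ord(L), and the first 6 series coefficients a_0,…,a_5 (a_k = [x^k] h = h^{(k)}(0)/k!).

f: a_k = -3, -6, -12, -24, -48, -96, …
Change of var in L_f (x↦r) gives L₀.
Derive L from L₀ (diff closure).
L = (6 + 12·x + 12·x^2) + (-1 + 6·x^2 + 4·x^3)·Dx  (order 1).
h: a_k = -6, -36, -144, -528, -1800, -5904, …
ICs: h(0) = -6.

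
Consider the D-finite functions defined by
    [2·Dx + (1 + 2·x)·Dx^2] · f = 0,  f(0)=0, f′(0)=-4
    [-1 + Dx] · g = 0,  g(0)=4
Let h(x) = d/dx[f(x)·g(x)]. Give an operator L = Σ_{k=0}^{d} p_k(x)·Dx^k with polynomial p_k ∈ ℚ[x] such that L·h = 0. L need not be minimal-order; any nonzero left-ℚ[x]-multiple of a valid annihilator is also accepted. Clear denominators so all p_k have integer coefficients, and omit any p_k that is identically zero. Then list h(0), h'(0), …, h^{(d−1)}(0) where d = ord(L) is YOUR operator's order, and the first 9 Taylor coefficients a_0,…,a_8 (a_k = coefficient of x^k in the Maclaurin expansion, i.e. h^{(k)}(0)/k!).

f: a_k = 0, -4, 4, -16/3, 8, -64/5, 64/3, -256/7, 64, …
g: a_k = 4, 4, 2, 2/3, 1/6, 1/30, 1/180, 1/1260, 1/10080, …
Sym-product of L_f,L_g gives L₀ (≤ ord 2).
Differentiate: ansatz ord ≤ ord L₀ ⇒ L.
L = (5 - 4·x + 4·x^2) + (-4 + 4·x - 8·x^2)·Dx + (-1 + 4·x^2)·Dx^2  (order 2).
h: a_k = -16, 0, -40, 64, -418/3, 848/3, -25829/45, 52208/45, -393007/168, …
ICs: h(0) = -16, h′(0) = 0.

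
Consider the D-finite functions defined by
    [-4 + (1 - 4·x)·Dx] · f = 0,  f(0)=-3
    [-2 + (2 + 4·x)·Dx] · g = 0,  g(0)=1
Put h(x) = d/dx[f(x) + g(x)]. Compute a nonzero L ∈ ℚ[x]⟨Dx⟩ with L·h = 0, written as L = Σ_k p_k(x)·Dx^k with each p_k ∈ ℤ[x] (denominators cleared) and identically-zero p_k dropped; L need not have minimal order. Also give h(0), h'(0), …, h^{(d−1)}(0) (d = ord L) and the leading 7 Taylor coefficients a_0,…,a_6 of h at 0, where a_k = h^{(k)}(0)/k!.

f: a_k = -3, -12, -48, -192, -768, -3072, -12288, …
g: a_k = 1, 1, -1/2, 1/2, -5/8, 7/8, -21/16, …
Sum ⇒ L₀ = lclm(L_f,L_g) in ℚ(x)⟨Dx⟩.
h=h₀': d/dx-closure on L₀ ⇒ L.
L = (-40 - 32·x) + (-31 - 136·x - 112·x^2)·Dx + (3 - 2·x - 32·x^2 - 32·x^3)·Dx^2  (order 2).
h: a_k = -11, -97, -1149/2, -6149/2, -122845/8, -589887/8, -5504793/16, …
ICs: h(0) = -11, h′(0) = -97.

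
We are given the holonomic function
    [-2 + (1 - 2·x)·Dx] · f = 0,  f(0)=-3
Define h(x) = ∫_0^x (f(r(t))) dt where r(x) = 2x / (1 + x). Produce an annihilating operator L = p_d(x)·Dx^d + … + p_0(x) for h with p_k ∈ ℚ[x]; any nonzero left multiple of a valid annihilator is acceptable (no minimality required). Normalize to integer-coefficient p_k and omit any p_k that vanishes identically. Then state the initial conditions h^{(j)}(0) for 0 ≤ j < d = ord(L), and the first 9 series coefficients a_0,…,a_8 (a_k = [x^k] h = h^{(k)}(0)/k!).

f: a_k = -3, -6, -12, -24, -48, -96, -192, -384, -768, …
Substitute x→r, Dx→(1/r')Dx; clear ⇒ L₀.
Integrate: L := L₀·Dx.
L = 4·Dx + (-1 + 2·x + 3·x^2)·Dx^2  (order 2).
h: a_k = 0, -3, -6, -12, -27, -324/5, -162, -2916/7, -2187/2, …
ICs: h(0) = 0, h′(0) = -3.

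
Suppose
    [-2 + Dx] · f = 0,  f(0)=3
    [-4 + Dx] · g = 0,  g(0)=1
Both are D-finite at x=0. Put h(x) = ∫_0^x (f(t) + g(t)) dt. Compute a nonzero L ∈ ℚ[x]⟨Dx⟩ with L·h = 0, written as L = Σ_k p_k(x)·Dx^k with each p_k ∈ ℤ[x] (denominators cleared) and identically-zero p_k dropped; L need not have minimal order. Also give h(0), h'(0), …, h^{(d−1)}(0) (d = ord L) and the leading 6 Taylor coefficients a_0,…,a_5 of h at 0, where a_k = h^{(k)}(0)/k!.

L = 8·Dx - 6·Dx^2 + Dx^3  (order 3).
h: a_k = 0, 4, 5, 14/3, 11/3, 38/15, …
ICs: h(0) = 0, h′(0) = 4, h′′(0) = 10.

f: a_k = 3, 6, 6, 4, 2, 4/5, …
g: a_k = 1, 4, 8, 32/3, 32/3, 128/15, …
L₀ := lclm(L_f,L_g); ord L₀ ≤ 1+1.
∫: right-multiply L₀ by Dx.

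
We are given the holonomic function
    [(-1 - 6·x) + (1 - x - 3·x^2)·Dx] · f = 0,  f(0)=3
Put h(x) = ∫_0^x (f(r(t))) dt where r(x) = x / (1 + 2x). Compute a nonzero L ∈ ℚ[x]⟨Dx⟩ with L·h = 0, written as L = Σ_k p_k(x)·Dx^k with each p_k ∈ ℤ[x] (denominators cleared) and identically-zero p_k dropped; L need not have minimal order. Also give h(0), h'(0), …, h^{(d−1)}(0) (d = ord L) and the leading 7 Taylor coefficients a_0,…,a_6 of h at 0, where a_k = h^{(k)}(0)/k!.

f: a_k = 3, 3, 12, 21, 57, 120, 291, …
Substitute x→r, Dx→(1/r')Dx; clear ⇒ L₀.
∫: right-multiply L₀ by Dx.
L = (1 + 8·x)·Dx + (-1 - 5·x - 5·x^2 + 2·x^3)·Dx^2  (order 2).
h: a_k = 0, 3, 3/2, 2, -15/4, 51/5, -28, …
ICs: h(0) = 0, h′(0) = 3.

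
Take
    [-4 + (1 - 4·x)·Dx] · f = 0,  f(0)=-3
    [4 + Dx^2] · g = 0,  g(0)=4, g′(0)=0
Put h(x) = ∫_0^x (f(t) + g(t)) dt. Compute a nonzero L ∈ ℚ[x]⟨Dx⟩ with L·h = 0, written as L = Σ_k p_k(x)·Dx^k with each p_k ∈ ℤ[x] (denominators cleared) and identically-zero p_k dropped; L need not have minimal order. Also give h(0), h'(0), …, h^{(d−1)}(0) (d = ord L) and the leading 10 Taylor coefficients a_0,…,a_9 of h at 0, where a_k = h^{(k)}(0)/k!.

f: a_k = -3, -12, -48, -192, -768, -3072, -12288, -49152, -196608, -786432, …
g: a_k = 4, 0, -8, 0, 8/3, 0, -16/45, 0, 8/315, 0, …
h₀=f+g: left-lcm gives L₀, ord ≤ 3.
Integrate: L := L₀·Dx.
L = (400 - 128·x + 256·x^2)·Dx + (-36 + 176·x - 192·x^2 + 256·x^3)·Dx^2 + (100 - 32·x + 64·x^2)·Dx^3 + (-9 + 44·x - 48·x^2 + 64·x^3)·Dx^4  (order 4).
h: a_k = 0, 1, -6, -56/3, -48, -2296/15, -512, -552976/315, -6144, -61931512/2835, …
ICs: h(0) = 0, h′(0) = 1, h′′(0) = -12, h′′′(0) = -112.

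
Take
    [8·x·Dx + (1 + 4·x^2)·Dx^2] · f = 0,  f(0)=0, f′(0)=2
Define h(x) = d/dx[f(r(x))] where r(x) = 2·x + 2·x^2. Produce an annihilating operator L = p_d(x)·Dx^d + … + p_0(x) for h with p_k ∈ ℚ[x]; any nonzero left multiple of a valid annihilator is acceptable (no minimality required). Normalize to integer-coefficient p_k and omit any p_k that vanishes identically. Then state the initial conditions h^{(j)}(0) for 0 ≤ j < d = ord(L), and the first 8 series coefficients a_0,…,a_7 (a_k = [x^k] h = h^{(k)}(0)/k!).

L = (-2 + 32·x + 128·x^2 + 192·x^3 + 96·x^4) + (1 + 2·x + 16·x^2 + 64·x^3 + 80·x^4 + 32·x^5)·Dx  (order 1).
h: a_k = 4, 8, -64, -256, 704, 6016, -2048, -114688, …
ICs: h(0) = 4.

f: a_k = 0, 2, 0, -8/3, 0, 32/5, 0, -128/7, …
h₀=f(r): pull back L_f along r ⇒ L₀.
h=h₀': d/dx-closure on L₀ ⇒ L.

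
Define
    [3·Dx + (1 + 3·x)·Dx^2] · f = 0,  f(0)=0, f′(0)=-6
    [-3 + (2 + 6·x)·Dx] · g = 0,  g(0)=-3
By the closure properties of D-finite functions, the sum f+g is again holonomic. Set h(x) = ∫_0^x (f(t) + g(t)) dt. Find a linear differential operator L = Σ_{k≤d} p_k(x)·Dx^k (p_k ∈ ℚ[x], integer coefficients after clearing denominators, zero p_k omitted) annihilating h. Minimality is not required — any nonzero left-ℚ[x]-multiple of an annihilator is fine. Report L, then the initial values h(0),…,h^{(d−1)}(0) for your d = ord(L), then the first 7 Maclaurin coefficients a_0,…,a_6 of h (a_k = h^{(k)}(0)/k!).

L = 9·Dx^2 + (15 + 45·x)·Dx^3 + (2 + 12·x + 18·x^2)·Dx^4  (order 4).
h: a_k = 0, -3, -21/4, 33/8, -369/64, 6399/640, -49977/2560, …
ICs: h(0) = 0, h′(0) = -3, h′′(0) = -21/2, h′′′(0) = 99/4.

f: a_k = 0, -6, 9, -18, 81/2, -486/5, 243, …
g: a_k = -3, -9/2, 27/8, -81/16, 1215/128, -5103/256, 45927/1024, …
L₀ := lclm(L_f,L_g); ord L₀ ≤ 2+1.
Integrate: L := L₀·Dx.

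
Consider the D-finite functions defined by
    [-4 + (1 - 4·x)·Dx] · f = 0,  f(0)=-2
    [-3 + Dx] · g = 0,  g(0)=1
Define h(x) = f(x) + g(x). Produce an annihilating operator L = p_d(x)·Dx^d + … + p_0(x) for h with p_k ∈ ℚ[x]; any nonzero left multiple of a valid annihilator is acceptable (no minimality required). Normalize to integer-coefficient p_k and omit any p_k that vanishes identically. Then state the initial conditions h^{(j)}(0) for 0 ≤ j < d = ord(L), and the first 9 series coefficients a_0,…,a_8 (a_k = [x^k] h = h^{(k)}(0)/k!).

f: a_k = -2, -8, -32, -128, -512, -2048, -8192, -32768, -131072, …
g: a_k = 1, 3, 9/2, 9/2, 27/8, 81/40, 81/80, 243/560, 729/4480, …
Weyl lclm of L_f,L_g ⇒ L₀ (ord ≤ 2).
L = (-60 - 144·x) + (23 + 72·x - 144·x^2)·Dx + (-1 - 8·x + 48·x^2)·Dx^2  (order 2).
h: a_k = -1, -5, -55/2, -247/2, -4069/8, -81839/40, -655279/80, -18349837/560, -587201831/4480, …
ICs: h(0) = -1, h′(0) = -5.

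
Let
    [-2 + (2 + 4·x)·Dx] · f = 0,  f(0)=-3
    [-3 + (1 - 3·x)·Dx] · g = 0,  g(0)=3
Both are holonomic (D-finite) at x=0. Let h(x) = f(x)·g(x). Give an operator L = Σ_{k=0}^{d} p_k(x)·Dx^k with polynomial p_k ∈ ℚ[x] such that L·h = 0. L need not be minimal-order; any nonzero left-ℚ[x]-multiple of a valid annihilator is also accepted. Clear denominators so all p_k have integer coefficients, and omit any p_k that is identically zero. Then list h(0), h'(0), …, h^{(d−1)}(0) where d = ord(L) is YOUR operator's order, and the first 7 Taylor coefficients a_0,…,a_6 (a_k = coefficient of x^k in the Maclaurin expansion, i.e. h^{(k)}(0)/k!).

f: a_k = -3, -3, 3/2, -3/2, 15/8, -21/8, 63/16, …
g: a_k = 3, 9, 27, 81, 243, 729, 2187, …
Product ⇒ symmetric product L₀, ord ≤ 1.
L = (4 + 3·x) + (-1 + x + 6·x^2)·Dx  (order 1).
h: a_k = -9, -36, -207/2, -315, -7515/8, -2826, -135459/16, …
ICs: h(0) = -9.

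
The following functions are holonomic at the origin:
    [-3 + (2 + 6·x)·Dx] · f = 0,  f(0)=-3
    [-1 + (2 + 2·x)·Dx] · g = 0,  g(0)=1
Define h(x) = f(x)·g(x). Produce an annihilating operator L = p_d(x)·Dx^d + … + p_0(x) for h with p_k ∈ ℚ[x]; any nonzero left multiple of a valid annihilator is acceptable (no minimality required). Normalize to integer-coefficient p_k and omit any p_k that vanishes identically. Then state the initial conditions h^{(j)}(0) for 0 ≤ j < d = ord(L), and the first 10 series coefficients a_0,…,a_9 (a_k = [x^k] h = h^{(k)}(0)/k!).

f: a_k = -3, -9/2, 27/8, -81/16, 1215/128, -5103/256, 45927/1024, -216513/2048, 8444007/32768, -42220035/65536, …
g: a_k = 1, 1/2, -1/8, 1/16, -5/128, 7/256, -21/1024, 33/2048, -429/32768, 715/65536, …
L₀ := L_f ⊗_s L_g (sym. prod.), ord ≤ 1.
L = (-2 - 3·x) + (1 + 4·x + 3·x^2)·Dx  (order 1).
h: a_k = -3, -6, 3/2, -3, 51/8, -57/4, 531/16, -639/8, 25263/128, -31881/64, …
ICs: h(0) = -3.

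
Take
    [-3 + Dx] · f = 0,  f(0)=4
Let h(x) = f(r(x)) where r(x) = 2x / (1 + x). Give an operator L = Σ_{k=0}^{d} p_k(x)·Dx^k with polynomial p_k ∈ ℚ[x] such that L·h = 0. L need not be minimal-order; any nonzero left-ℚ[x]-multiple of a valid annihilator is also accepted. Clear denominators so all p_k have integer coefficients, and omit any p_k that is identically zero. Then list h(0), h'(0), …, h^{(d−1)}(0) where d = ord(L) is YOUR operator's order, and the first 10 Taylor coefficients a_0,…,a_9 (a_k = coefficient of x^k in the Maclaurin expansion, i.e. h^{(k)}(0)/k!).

L = -6 + (1 + 2·x + x^2)·Dx  (order 1).
h: a_k = 4, 24, 48, 24, -24, -24/5, 96/5, -456/35, -48/35, 408/35, …
ICs: h(0) = 4.

f: a_k = 4, 12, 18, 18, 27/2, 81/10, 81/20, 243/140, 729/1120, 243/1120, …
f∘r: x↦r, Dx↦Dx/r' in L_f ⇒ L₀.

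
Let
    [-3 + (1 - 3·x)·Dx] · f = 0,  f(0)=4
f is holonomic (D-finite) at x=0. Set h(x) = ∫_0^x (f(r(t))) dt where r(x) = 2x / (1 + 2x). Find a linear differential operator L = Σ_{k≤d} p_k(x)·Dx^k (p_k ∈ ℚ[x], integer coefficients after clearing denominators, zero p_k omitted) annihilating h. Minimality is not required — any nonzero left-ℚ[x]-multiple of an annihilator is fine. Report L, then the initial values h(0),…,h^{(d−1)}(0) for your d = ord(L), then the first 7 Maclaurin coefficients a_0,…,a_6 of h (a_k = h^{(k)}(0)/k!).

L = 6·Dx + (-1 + 2·x + 8·x^2)·Dx^2  (order 2).
h: a_k = 0, 4, 12, 32, 96, 1536/5, 1024, …
ICs: h(0) = 0, h′(0) = 4.

f: a_k = 4, 12, 36, 108, 324, 972, 2916, …
L₀ from L_f via x↦r, Dx↦r'^{-1}Dx.
h=∫h₀ ⇒ L = L₀·Dx.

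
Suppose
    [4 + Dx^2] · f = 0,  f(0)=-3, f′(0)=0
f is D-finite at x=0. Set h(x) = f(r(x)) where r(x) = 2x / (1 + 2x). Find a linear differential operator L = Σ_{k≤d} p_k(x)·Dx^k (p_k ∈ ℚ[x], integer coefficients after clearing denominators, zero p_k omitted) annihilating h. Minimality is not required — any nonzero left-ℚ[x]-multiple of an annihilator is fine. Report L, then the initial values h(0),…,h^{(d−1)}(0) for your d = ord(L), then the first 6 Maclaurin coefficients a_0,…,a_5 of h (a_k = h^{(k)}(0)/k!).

L = 16 + (4 + 24·x + 48·x^2 + 32·x^3)·Dx + (1 + 8·x + 24·x^2 + 32·x^3 + 16·x^4)·Dx^2  (order 2).
h: a_k = -3, 0, 24, -96, 256, -512, …
ICs: h(0) = -3, h′(0) = 0.

f: a_k = -3, 0, 6, 0, -2, 0, …
Substitute x→r, Dx→(1/r')Dx; clear ⇒ L₀.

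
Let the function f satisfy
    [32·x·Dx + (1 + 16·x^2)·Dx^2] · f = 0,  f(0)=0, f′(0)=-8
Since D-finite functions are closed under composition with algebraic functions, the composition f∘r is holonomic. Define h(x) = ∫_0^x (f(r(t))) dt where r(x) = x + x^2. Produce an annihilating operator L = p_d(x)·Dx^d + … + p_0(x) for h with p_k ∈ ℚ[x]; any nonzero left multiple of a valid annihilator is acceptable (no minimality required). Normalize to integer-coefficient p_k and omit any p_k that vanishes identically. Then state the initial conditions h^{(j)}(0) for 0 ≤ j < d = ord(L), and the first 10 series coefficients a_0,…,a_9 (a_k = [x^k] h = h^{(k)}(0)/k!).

L = (-2 + 32·x + 128·x^2 + 192·x^3 + 96·x^4)·Dx^2 + (1 + 2·x + 16·x^2 + 64·x^3 + 80·x^4 + 32·x^5)·Dx^3  (order 3).
h: a_k = 0, 0, -4, -8/3, 32/3, 128/5, -704/15, -6016/21, 512/7, 28672/9, …
ICs: h(0) = 0, h′(0) = 0, h′′(0) = -8.

f: a_k = 0, -8, 0, 128/3, 0, -2048/5, 0, 32768/7, 0, -524288/9, …
h₀=f(r): pull back L_f along r ⇒ L₀.
h=∫₀ˣh₀: take L = L₀·Dx.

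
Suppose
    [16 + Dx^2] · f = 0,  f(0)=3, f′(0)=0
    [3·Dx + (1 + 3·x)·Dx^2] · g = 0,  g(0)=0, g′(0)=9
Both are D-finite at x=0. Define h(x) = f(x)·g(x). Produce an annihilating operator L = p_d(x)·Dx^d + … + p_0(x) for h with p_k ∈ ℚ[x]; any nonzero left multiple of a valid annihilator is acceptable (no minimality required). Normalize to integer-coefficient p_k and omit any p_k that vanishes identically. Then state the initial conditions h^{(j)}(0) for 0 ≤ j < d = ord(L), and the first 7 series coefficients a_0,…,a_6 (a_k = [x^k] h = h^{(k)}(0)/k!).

f: a_k = 3, 0, -24, 0, 32, 0, -256/15, …
g: a_k = 0, 9, -27/2, 27, -243/4, 729/5, -729/2, …
h₀=f·g: eliminate ⇒ L₀, order ≤ 2·2.
L = (2272 + 127488·x + 781056·x^2 + 1769472·x^3 + 1327104·x^4) + (4416 + 50112·x + 165888·x^2 + 165888·x^3)·Dx + (1022 + 19392·x + 102816·x^2 + 221184·x^3 + 165888·x^4)·Dx^2 + (276 + 3132·x + 10368·x^2 + 10368·x^3)·Dx^3 + (55 + 714·x + 3375·x^2 + 6912·x^3 + 5184·x^4)·Dx^4  (order 4).
h: a_k = 0, 27, -81/2, -135, 567/4, 387/5, -135/2, …
ICs: h(0) = 0, h′(0) = 27, h′′(0) = -81, h′′′(0) = -810.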